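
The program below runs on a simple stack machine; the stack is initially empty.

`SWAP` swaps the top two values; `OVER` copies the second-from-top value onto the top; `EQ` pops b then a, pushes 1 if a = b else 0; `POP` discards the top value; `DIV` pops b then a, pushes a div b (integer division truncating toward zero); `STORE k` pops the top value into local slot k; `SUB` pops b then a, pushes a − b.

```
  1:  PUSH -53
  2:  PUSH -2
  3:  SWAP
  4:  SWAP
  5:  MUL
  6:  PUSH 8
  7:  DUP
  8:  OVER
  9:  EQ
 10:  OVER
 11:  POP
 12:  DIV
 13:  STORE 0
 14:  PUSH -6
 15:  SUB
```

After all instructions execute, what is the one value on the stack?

PUSH -53 : [-53]
PUSH -2  : [-53, -2]
SWAP     : [-2, -53]
SWAP     : [-53, -2]
MUL      : [106]
PUSH 8   : [106, 8]
DUP      : [106, 8, 8]
OVER     : [106, 8, 8, 8]
EQ       : [106, 8, 1]
OVER     : [106, 8, 1, 8]
POP      : [106, 8, 1]
DIV      : [106, 8]
STORE 0  : [106]
PUSH -6  : [106, -6]
SUB      : [112]

112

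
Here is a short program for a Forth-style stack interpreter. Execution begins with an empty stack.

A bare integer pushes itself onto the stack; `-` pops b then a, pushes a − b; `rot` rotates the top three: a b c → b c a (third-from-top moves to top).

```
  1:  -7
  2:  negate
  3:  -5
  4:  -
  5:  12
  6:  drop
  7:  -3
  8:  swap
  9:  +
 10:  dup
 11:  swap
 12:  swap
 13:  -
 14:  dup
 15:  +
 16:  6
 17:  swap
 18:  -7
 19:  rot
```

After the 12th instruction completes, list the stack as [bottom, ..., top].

-7     -> -7
negate -> 7
-5     -> 7 -5
-      -> 12
12     -> 12 12
drop   -> 12
-3     -> 12 -3
swap   -> -3 12
+      -> 9
dup    -> 9 9
swap   -> 9 9
swap   -> 9 9

[9, 9]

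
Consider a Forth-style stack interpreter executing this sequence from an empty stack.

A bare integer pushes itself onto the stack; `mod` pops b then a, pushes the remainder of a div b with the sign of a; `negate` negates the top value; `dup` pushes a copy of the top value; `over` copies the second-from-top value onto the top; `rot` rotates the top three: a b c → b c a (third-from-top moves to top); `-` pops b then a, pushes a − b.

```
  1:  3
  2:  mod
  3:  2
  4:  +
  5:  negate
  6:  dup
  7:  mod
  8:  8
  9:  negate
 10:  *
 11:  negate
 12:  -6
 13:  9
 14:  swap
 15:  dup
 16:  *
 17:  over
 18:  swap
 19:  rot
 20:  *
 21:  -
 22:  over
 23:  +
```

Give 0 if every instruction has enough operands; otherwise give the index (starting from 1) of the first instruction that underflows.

3  [3]
mod  — needs 2 operands, stack has 1 → underflow

2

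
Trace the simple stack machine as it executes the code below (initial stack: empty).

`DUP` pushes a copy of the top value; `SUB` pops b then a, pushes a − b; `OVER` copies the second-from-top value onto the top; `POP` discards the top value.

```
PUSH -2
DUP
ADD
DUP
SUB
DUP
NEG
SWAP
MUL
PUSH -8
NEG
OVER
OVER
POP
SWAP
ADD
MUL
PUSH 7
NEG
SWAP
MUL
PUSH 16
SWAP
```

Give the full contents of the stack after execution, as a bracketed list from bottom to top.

PUSH -2  -2
DUP      -2 -2
ADD      -4
DUP      -4 -4
SUB      0
DUP      0 0
NEG      0 0
SWAP     0 0
MUL      0
PUSH -8  0 -8
NEG      0 8
OVER     0 8 0
OVER     0 8 0 8
POP      0 8 0
SWAP     0 0 8
ADD      0 8
MUL      0
PUSH 7   0 7
NEG      0 -7
SWAP     -7 0
MUL      0
PUSH 16  0 16
SWAP     16 0

[16, 0]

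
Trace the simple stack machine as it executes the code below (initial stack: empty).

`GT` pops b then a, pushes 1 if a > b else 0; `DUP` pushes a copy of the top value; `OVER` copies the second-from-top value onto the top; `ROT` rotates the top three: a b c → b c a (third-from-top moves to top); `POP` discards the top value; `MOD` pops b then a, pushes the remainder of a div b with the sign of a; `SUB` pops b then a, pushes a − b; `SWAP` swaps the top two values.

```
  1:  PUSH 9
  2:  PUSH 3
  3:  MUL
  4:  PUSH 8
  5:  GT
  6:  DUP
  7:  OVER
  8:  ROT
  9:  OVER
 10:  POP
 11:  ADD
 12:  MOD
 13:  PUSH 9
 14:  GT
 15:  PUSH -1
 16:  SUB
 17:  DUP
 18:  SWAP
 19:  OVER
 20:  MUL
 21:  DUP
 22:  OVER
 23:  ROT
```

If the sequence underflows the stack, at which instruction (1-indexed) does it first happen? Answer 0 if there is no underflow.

0

PUSH 9   [9]
PUSH 3   [9, 3]
MUL      [27]
PUSH 8   [27, 8]
GT       [1]
DUP      [1, 1]
OVER     [1, 1, 1]
ROT      [1, 1, 1]
OVER     [1, 1, 1, 1]
POP      [1, 1, 1]
ADD      [1, 2]
MOD      [1]
PUSH 9   [1, 9]
GT       [0]
PUSH -1  [0, -1]
SUB      [1]
DUP      [1, 1]
SWAP     [1, 1]
OVER     [1, 1, 1]
MUL      [1, 1]
DUP      [1, 1, 1]
OVER     [1, 1, 1, 1]
ROT      [1, 1, 1, 1]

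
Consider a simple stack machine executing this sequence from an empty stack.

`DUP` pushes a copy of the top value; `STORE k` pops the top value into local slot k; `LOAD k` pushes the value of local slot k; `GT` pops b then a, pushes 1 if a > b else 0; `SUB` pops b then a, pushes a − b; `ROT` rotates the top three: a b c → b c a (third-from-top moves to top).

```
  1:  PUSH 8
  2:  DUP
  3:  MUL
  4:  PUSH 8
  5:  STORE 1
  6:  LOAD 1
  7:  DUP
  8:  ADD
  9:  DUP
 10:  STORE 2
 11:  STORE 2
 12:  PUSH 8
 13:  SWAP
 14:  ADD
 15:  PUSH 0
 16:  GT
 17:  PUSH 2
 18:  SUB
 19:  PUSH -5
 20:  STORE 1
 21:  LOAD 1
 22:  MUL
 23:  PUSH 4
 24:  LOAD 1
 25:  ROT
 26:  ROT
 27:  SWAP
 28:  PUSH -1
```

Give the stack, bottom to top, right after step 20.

PUSH 8  → 8
DUP     → 8 8
MUL     → 64
PUSH 8  → 64 8
STORE 1 → 64
LOAD 1  → 64 8
DUP     → 64 8 8
ADD     → 64 16
DUP     → 64 16 16
STORE 2 → 64 16
STORE 2 → 64
PUSH 8  → 64 8
SWAP    → 8 64
ADD     → 72
PUSH 0  → 72 0
GT      → 1
PUSH 2  → 1 2
SUB     → -1
PUSH -5 → -1 -5
STORE 1 → -1

[-1]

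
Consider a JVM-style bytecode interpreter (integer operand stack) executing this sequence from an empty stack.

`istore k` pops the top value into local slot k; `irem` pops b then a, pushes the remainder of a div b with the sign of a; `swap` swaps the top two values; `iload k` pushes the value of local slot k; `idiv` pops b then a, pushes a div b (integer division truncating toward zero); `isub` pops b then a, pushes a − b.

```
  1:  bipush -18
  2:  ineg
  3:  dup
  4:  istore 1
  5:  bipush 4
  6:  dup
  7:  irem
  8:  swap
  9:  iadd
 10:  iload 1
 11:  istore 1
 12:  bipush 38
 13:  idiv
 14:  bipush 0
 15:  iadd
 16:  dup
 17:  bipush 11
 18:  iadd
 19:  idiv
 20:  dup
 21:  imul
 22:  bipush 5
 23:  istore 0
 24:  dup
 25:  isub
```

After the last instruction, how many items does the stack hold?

1

bipush -18 : -18
ineg       : 18
dup        : 18 18
istore 1   : 18
bipush 4   : 18 4
dup        : 18 4 4
irem       : 18 0
swap       : 0 18
iadd       : 18
iload 1    : 18 18
istore 1   : 18
bipush 38  : 18 38
idiv       : 0
bipush 0   : 0 0
iadd       : 0
dup        : 0 0
bipush 11  : 0 0 11
iadd       : 0 11
idiv       : 0
dup        : 0 0
imul       : 0
bipush 5   : 0 5
istore 0   : 0
dup        : 0 0
isub       : 0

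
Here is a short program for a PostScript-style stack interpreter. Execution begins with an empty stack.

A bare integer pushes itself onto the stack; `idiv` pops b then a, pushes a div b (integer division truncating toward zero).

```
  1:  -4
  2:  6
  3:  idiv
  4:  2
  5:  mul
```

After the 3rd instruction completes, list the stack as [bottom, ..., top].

-4   : [-4]
6    : [-4, 6]
idiv : [0]

[0]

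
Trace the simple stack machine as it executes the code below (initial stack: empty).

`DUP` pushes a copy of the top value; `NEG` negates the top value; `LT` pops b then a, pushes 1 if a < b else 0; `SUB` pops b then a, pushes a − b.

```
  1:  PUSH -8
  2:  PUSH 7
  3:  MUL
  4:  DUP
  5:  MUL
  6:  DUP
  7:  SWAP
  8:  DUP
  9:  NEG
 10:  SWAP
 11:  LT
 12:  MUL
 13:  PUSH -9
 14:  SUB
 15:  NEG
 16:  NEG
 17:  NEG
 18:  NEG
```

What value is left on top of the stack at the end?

PUSH -8 : [-8]
PUSH 7  : [-8, 7]
MUL     : [-56]
DUP     : [-56, -56]
MUL     : [3136]
DUP     : [3136, 3136]
SWAP    : [3136, 3136]
DUP     : [3136, 3136, 3136]
NEG     : [3136, 3136, -3136]
SWAP    : [3136, -3136, 3136]
LT      : [3136, 1]
MUL     : [3136]
PUSH -9 : [3136, -9]
SUB     : [3145]
NEG     : [-3145]
NEG     : [3145]
NEG     : [-3145]
NEG     : [3145]

3145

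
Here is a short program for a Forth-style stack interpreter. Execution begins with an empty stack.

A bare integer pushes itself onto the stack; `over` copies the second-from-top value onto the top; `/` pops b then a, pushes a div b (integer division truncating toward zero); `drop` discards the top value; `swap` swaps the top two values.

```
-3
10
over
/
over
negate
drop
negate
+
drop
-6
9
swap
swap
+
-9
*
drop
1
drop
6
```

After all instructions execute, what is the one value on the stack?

6

-3     → -3
10     → -3 10
over   → -3 10 -3
/      → -3 -3
over   → -3 -3 -3
negate → -3 -3 3
drop   → -3 -3
negate → -3 3
+      → 0
drop   → (empty)
-6     → -6
9      → -6 9
swap   → 9 -6
swap   → -6 9
+      → 3
-9     → 3 -9
*      → -27
drop   → (empty)
1      → 1
drop   → (empty)
6      → 6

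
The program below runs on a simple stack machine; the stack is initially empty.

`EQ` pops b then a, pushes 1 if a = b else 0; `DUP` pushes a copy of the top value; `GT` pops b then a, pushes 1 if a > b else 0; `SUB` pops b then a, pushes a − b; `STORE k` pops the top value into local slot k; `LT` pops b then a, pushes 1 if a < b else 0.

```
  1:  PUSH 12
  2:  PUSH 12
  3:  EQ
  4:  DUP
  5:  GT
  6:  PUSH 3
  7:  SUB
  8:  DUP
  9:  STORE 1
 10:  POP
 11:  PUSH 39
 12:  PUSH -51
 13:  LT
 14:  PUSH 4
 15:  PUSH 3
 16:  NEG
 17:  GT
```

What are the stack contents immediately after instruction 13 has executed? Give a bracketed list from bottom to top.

PUSH 12   12
PUSH 12   12 12
EQ        1
DUP       1 1
GT        0
PUSH 3    0 3
SUB       -3
DUP       -3 -3
STORE 1   -3
POP       (empty)
PUSH 39   39
PUSH -51  39 -51
LT        0

[0]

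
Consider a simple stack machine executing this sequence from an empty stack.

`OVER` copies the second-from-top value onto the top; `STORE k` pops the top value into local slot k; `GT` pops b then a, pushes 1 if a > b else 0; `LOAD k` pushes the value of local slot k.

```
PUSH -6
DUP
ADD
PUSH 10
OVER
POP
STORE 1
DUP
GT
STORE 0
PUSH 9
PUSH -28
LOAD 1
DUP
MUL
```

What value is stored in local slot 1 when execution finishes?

PUSH -6  → [-6]
DUP      → [-6, -6]
ADD      → [-12]
PUSH 10  → [-12, 10]
OVER     → [-12, 10, -12]
POP      → [-12, 10]
STORE 1  → [-12]
DUP      → [-12, -12]
GT       → [0]
STORE 0  → []
PUSH 9   → [9]
PUSH -28 → [9, -28]
LOAD 1   → [9, -28, 10]
DUP      → [9, -28, 10, 10]
MUL      → [9, -28, 100]

10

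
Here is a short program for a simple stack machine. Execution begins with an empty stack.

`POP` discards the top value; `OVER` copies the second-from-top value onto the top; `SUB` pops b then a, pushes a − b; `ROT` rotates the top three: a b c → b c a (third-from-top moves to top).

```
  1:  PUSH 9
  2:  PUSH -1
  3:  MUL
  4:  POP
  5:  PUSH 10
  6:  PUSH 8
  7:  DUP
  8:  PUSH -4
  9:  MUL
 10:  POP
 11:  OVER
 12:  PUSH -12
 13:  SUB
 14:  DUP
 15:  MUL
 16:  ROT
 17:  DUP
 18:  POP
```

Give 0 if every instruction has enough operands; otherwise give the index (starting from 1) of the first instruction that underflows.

PUSH 9   -> [9]
PUSH -1  -> [9, -1]
MUL      -> [-9]
POP      -> []
PUSH 10  -> [10]
PUSH 8   -> [10, 8]
DUP      -> [10, 8, 8]
PUSH -4  -> [10, 8, 8, -4]
MUL      -> [10, 8, -32]
POP      -> [10, 8]
OVER     -> [10, 8, 10]
PUSH -12 -> [10, 8, 10, -12]
SUB      -> [10, 8, 22]
DUP      -> [10, 8, 22, 22]
MUL      -> [10, 8, 484]
ROT      -> [8, 484, 10]
DUP      -> [8, 484, 10, 10]
POP      -> [8, 484, 10]

0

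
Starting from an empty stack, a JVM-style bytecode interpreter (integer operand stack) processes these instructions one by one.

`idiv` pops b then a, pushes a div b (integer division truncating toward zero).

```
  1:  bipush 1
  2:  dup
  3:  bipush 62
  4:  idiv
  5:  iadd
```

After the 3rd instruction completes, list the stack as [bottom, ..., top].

[1, 1, 62]

bipush 1  -> [1]
dup       -> [1, 1]
bipush 62 -> [1, 1, 62]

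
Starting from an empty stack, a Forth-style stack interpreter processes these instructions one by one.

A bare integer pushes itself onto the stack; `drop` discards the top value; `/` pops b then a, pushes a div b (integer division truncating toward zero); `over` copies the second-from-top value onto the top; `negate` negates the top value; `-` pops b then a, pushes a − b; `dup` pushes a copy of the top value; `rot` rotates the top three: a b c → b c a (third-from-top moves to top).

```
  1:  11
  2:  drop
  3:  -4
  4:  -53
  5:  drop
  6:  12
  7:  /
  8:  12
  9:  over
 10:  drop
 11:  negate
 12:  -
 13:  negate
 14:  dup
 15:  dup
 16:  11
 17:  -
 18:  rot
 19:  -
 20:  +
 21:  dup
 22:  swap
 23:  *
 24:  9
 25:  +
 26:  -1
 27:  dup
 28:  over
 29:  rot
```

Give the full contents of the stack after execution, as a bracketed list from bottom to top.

11      11
drop    (empty)
-4      -4
-53     -4 -53
drop    -4
12      -4 12
/       0
12      0 12
over    0 12 0
drop    0 12
negate  0 -12
-       12
negate  -12
dup     -12 -12
dup     -12 -12 -12
11      -12 -12 -12 11
-       -12 -12 -23
rot     -12 -23 -12
-       -12 -11
+       -23
dup     -23 -23
swap    -23 -23
*       529
9       529 9
+       538
-1      538 -1
dup     538 -1 -1
over    538 -1 -1 -1
rot     538 -1 -1 -1

[538, -1, -1, -1]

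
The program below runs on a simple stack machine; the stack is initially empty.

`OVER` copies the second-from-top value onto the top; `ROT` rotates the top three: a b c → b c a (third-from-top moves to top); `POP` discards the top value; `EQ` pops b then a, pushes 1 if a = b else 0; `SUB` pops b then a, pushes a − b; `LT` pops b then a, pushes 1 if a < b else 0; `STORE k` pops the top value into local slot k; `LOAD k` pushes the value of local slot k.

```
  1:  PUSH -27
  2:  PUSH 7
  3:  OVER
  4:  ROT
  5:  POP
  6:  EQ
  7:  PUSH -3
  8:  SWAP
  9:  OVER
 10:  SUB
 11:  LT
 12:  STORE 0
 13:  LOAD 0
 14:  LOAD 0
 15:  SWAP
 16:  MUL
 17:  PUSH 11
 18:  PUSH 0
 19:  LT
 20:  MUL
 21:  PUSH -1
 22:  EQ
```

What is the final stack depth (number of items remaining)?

1

PUSH -27 → [-27]
PUSH 7   → [-27, 7]
OVER     → [-27, 7, -27]
ROT      → [7, -27, -27]
POP      → [7, -27]
EQ       → [0]
PUSH -3  → [0, -3]
SWAP     → [-3, 0]
OVER     → [-3, 0, -3]
SUB      → [-3, 3]
LT       → [1]
STORE 0  → []
LOAD 0   → [1]
LOAD 0   → [1, 1]
SWAP     → [1, 1]
MUL      → [1]
PUSH 11  → [1, 11]
PUSH 0   → [1, 11, 0]
LT       → [1, 0]
MUL      → [0]
PUSH -1  → [0, -1]
EQ       → [0]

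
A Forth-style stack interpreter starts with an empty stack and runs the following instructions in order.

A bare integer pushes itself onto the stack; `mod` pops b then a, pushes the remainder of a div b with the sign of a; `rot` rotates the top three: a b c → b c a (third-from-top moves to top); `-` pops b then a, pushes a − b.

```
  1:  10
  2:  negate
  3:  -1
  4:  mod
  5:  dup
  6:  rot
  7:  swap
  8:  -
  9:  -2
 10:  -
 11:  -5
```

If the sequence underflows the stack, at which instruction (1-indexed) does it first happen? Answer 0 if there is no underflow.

6

10      10
negate  -10
-1      -10 -1
mod     0
dup     0 0
rot  — needs 3 operands, stack has 2 → underflow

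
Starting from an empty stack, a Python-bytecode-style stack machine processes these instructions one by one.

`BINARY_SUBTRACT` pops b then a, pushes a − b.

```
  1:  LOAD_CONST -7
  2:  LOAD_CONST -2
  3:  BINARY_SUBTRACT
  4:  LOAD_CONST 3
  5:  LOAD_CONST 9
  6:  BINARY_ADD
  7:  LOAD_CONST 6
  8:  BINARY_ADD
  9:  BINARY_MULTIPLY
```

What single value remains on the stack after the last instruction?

-90

LOAD_CONST -7   -> -7
LOAD_CONST -2   -> -7 -2
BINARY_SUBTRACT -> -5
LOAD_CONST 3    -> -5 3
LOAD_CONST 9    -> -5 3 9
BINARY_ADD      -> -5 12
LOAD_CONST 6    -> -5 12 6
BINARY_ADD      -> -5 18
BINARY_MULTIPLY -> -90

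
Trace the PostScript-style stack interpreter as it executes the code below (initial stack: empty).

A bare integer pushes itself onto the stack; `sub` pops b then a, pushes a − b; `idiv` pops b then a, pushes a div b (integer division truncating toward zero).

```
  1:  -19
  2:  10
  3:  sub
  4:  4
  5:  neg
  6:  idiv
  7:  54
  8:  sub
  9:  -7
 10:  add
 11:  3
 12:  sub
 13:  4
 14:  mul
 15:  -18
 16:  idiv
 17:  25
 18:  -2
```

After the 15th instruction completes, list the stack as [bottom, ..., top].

[-228, -18]

-19  : -19
10   : -19 10
sub  : -29
4    : -29 4
neg  : -29 -4
idiv : 7
54   : 7 54
sub  : -47
-7   : -47 -7
add  : -54
3    : -54 3
sub  : -57
4    : -57 4
mul  : -228
-18  : -228 -18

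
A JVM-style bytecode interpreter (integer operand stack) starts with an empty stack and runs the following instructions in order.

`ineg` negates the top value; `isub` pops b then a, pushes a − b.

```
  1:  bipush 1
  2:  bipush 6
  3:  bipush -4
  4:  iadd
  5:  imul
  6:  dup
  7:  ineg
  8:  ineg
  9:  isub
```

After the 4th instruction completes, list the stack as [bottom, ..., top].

bipush 1  -> [1]
bipush 6  -> [1, 6]
bipush -4 -> [1, 6, -4]
iadd      -> [1, 2]

[1, 2]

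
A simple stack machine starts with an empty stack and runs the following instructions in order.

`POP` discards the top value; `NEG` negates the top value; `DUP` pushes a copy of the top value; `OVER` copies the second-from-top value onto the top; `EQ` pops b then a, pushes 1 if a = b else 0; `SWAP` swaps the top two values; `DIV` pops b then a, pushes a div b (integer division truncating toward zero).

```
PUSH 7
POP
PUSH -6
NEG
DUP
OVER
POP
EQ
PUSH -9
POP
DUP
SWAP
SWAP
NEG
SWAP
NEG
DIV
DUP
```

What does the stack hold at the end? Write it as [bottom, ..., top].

PUSH 7  → [7]
POP     → []
PUSH -6 → [-6]
NEG     → [6]
DUP     → [6, 6]
OVER    → [6, 6, 6]
POP     → [6, 6]
EQ      → [1]
PUSH -9 → [1, -9]
POP     → [1]
DUP     → [1, 1]
SWAP    → [1, 1]
SWAP    → [1, 1]
NEG     → [1, -1]
SWAP    → [-1, 1]
NEG     → [-1, -1]
DIV     → [1]
DUP     → [1, 1]

[1, 1]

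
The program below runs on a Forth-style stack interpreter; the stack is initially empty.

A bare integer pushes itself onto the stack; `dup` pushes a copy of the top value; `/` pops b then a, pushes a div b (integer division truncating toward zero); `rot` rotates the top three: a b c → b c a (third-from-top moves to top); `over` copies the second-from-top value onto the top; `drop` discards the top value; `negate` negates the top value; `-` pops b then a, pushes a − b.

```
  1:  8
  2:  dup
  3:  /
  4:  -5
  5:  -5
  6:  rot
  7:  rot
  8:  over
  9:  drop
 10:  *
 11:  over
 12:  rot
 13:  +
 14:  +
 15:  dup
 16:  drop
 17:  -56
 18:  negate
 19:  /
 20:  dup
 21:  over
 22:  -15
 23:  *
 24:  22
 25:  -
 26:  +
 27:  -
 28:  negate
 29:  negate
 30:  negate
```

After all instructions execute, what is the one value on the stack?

8      : [8]
dup    : [8, 8]
/      : [1]
-5     : [1, -5]
-5     : [1, -5, -5]
rot    : [-5, -5, 1]
rot    : [-5, 1, -5]
over   : [-5, 1, -5, 1]
drop   : [-5, 1, -5]
*      : [-5, -5]
over   : [-5, -5, -5]
rot    : [-5, -5, -5]
+      : [-5, -10]
+      : [-15]
dup    : [-15, -15]
drop   : [-15]
-56    : [-15, -56]
negate : [-15, 56]
/      : [0]
dup    : [0, 0]
over   : [0, 0, 0]
-15    : [0, 0, 0, -15]
*      : [0, 0, 0]
22     : [0, 0, 0, 22]
-      : [0, 0, -22]
+      : [0, -22]
-      : [22]
negate : [-22]
negate : [22]
negate : [-22]

-22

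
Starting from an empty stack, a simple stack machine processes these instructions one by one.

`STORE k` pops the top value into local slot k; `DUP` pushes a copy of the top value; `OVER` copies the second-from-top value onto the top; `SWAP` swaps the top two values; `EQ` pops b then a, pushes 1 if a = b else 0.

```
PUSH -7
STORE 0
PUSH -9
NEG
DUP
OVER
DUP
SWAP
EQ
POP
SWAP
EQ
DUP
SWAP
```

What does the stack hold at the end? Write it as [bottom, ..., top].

[1, 1]

PUSH -7 : [-7]
STORE 0 : []
PUSH -9 : [-9]
NEG     : [9]
DUP     : [9, 9]
OVER    : [9, 9, 9]
DUP     : [9, 9, 9, 9]
SWAP    : [9, 9, 9, 9]
EQ      : [9, 9, 1]
POP     : [9, 9]
SWAP    : [9, 9]
EQ      : [1]
DUP     : [1, 1]
SWAP    : [1, 1]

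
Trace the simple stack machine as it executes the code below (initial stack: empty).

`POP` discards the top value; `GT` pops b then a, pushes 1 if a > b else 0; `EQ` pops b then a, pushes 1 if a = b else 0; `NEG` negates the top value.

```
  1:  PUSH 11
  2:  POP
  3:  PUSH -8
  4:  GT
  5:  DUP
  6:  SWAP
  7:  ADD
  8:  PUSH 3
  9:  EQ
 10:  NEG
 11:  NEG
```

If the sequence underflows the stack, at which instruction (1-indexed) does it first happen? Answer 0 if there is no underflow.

4

PUSH 11 : 11
POP     : (empty)
PUSH -8 : -8
GT  — needs 2 operands, stack has 1 → underflow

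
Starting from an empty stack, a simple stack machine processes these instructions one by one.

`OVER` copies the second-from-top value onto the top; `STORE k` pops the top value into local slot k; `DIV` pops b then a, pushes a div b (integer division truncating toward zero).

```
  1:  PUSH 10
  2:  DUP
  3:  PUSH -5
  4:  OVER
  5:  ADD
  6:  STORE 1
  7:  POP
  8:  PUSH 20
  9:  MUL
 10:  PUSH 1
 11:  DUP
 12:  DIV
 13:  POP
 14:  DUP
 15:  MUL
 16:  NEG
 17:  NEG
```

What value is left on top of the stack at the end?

PUSH 10 -> 10
DUP     -> 10 10
PUSH -5 -> 10 10 -5
OVER    -> 10 10 -5 10
ADD     -> 10 10 5
STORE 1 -> 10 10
POP     -> 10
PUSH 20 -> 10 20
MUL     -> 200
PUSH 1  -> 200 1
DUP     -> 200 1 1
DIV     -> 200 1
POP     -> 200
DUP     -> 200 200
MUL     -> 40000
NEG     -> -40000
NEG     -> 40000

40000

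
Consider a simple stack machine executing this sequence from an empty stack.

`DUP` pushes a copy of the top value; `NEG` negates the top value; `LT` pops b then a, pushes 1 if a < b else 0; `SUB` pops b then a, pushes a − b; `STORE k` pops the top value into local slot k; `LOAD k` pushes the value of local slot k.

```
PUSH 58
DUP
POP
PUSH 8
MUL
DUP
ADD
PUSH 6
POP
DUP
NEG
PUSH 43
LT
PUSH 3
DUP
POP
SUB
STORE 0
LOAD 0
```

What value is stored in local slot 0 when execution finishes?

-2

PUSH 58 -> [58]
DUP     -> [58, 58]
POP     -> [58]
PUSH 8  -> [58, 8]
MUL     -> [464]
DUP     -> [464, 464]
ADD     -> [928]
PUSH 6  -> [928, 6]
POP     -> [928]
DUP     -> [928, 928]
NEG     -> [928, -928]
PUSH 43 -> [928, -928, 43]
LT      -> [928, 1]
PUSH 3  -> [928, 1, 3]
DUP     -> [928, 1, 3, 3]
POP     -> [928, 1, 3]
SUB     -> [928, -2]
STORE 0 -> [928]
LOAD 0  -> [928, -2]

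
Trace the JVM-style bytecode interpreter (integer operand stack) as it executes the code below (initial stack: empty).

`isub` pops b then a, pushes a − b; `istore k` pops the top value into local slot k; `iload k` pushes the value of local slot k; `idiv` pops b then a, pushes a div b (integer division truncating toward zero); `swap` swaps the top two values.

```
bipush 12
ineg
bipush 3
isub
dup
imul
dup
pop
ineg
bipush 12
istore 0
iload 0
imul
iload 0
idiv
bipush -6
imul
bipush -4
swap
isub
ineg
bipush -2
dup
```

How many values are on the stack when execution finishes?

3

bipush 12 : [12]
ineg      : [-12]
bipush 3  : [-12, 3]
isub      : [-15]
dup       : [-15, -15]
imul      : [225]
dup       : [225, 225]
pop       : [225]
ineg      : [-225]
bipush 12 : [-225, 12]
istore 0  : [-225]
iload 0   : [-225, 12]
imul      : [-2700]
iload 0   : [-2700, 12]
idiv      : [-225]
bipush -6 : [-225, -6]
imul      : [1350]
bipush -4 : [1350, -4]
swap      : [-4, 1350]
isub      : [-1354]
ineg      : [1354]
bipush -2 : [1354, -2]
dup       : [1354, -2, -2]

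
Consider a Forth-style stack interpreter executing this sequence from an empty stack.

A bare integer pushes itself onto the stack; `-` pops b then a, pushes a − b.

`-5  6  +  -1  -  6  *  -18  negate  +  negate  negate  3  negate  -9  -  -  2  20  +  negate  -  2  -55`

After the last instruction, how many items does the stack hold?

-5      [-5]
6       [-5, 6]
+       [1]
-1      [1, -1]
-       [2]
6       [2, 6]
*       [12]
-18     [12, -18]
negate  [12, 18]
+       [30]
negate  [-30]
negate  [30]
3       [30, 3]
negate  [30, -3]
-9      [30, -3, -9]
-       [30, 6]
-       [24]
2       [24, 2]
20      [24, 2, 20]
+       [24, 22]
negate  [24, -22]
-       [46]
2       [46, 2]
-55     [46, 2, -55]

3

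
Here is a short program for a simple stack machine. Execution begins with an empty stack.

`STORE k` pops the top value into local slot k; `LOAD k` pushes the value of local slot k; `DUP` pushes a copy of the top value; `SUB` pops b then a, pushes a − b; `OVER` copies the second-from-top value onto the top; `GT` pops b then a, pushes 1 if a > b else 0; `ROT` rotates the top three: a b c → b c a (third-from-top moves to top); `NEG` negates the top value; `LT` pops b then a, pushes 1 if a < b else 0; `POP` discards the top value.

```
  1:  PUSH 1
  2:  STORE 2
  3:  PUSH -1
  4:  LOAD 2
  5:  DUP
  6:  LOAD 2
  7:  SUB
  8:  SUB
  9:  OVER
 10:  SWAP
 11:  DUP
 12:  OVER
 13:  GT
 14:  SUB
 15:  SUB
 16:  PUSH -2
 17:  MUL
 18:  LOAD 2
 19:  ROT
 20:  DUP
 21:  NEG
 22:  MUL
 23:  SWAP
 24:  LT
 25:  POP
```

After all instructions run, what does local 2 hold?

1

PUSH 1  : 1
STORE 2 : (empty)
PUSH -1 : -1
LOAD 2  : -1 1
DUP     : -1 1 1
LOAD 2  : -1 1 1 1
SUB     : -1 1 0
SUB     : -1 1
OVER    : -1 1 -1
SWAP    : -1 -1 1
DUP     : -1 -1 1 1
OVER    : -1 -1 1 1 1
GT      : -1 -1 1 0
SUB     : -1 -1 1
SUB     : -1 -2
PUSH -2 : -1 -2 -2
MUL     : -1 4
LOAD 2  : -1 4 1
ROT     : 4 1 -1
DUP     : 4 1 -1 -1
NEG     : 4 1 -1 1
MUL     : 4 1 -1
SWAP    : 4 -1 1
LT      : 4 1
POP     : 4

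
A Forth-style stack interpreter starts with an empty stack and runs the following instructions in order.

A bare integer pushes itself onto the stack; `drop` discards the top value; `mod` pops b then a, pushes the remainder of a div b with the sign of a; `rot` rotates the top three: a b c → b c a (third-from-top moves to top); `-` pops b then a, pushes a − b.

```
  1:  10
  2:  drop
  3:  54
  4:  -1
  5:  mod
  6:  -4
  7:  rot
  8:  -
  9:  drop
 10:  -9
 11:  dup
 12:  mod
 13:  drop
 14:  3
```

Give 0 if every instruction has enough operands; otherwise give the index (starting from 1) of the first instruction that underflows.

10   -> 10
drop -> (empty)
54   -> 54
-1   -> 54 -1
mod  -> 0
-4   -> 0 -4
rot  — needs 3 operands, stack has 2 → underflow

7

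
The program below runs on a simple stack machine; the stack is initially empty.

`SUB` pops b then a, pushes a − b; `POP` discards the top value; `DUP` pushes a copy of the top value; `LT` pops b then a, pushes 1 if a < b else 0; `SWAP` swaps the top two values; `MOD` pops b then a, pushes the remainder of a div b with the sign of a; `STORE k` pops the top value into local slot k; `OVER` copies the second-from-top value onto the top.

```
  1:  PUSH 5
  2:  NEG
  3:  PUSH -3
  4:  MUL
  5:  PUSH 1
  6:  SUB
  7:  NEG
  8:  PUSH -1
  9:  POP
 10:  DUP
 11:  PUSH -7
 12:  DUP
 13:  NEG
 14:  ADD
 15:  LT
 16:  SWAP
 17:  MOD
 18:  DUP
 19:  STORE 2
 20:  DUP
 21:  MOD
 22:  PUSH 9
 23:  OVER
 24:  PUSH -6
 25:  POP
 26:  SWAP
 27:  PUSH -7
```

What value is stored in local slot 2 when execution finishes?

1

PUSH 5  -> 5
NEG     -> -5
PUSH -3 -> -5 -3
MUL     -> 15
PUSH 1  -> 15 1
SUB     -> 14
NEG     -> -14
PUSH -1 -> -14 -1
POP     -> -14
DUP     -> -14 -14
PUSH -7 -> -14 -14 -7
DUP     -> -14 -14 -7 -7
NEG     -> -14 -14 -7 7
ADD     -> -14 -14 0
LT      -> -14 1
SWAP    -> 1 -14
MOD     -> 1
DUP     -> 1 1
STORE 2 -> 1
DUP     -> 1 1
MOD     -> 0
PUSH 9  -> 0 9
OVER    -> 0 9 0
PUSH -6 -> 0 9 0 -6
POP     -> 0 9 0
SWAP    -> 0 0 9
PUSH -7 -> 0 0 9 -7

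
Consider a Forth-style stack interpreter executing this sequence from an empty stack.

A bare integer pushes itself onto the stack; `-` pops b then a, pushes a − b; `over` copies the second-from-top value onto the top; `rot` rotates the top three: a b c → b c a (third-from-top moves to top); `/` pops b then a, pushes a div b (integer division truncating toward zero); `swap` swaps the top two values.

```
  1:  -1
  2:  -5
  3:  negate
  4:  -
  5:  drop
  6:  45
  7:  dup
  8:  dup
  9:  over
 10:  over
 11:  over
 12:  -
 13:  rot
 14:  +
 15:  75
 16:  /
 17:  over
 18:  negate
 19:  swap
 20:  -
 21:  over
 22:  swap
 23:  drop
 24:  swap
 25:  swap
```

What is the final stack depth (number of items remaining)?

-1      -1
-5      -1 -5
negate  -1 5
-       -6
drop    (empty)
45      45
dup     45 45
dup     45 45 45
over    45 45 45 45
over    45 45 45 45 45
over    45 45 45 45 45 45
-       45 45 45 45 0
rot     45 45 45 0 45
+       45 45 45 45
75      45 45 45 45 75
/       45 45 45 0
over    45 45 45 0 45
negate  45 45 45 0 -45
swap    45 45 45 -45 0
-       45 45 45 -45
over    45 45 45 -45 45
swap    45 45 45 45 -45
drop    45 45 45 45
swap    45 45 45 45
swap    45 45 45 45

4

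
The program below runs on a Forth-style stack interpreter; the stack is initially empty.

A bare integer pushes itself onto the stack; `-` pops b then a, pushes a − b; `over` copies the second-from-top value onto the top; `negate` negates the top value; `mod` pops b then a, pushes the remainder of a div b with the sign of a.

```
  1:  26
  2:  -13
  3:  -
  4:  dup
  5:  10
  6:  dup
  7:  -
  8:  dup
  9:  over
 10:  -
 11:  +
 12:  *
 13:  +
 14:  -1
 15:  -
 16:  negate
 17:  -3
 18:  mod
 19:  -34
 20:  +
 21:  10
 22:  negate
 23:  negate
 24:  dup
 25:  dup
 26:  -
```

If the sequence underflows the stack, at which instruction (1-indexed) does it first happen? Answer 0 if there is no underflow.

0

26     : 26
-13    : 26 -13
-      : 39
dup    : 39 39
10     : 39 39 10
dup    : 39 39 10 10
-      : 39 39 0
dup    : 39 39 0 0
over   : 39 39 0 0 0
-      : 39 39 0 0
+      : 39 39 0
*      : 39 0
+      : 39
-1     : 39 -1
-      : 40
negate : -40
-3     : -40 -3
mod    : -1
-34    : -1 -34
+      : -35
10     : -35 10
negate : -35 -10
negate : -35 10
dup    : -35 10 10
dup    : -35 10 10 10
-      : -35 10 0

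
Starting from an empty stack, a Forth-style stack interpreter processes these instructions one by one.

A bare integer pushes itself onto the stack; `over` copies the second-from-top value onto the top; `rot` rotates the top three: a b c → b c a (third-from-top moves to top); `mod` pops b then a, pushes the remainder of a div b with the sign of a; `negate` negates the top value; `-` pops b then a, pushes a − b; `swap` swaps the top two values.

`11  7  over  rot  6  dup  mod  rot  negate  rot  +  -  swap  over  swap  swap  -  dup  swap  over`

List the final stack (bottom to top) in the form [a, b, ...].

11     : [11]
7      : [11, 7]
over   : [11, 7, 11]
rot    : [7, 11, 11]
6      : [7, 11, 11, 6]
dup    : [7, 11, 11, 6, 6]
mod    : [7, 11, 11, 0]
rot    : [7, 11, 0, 11]
negate : [7, 11, 0, -11]
rot    : [7, 0, -11, 11]
+      : [7, 0, 0]
-      : [7, 0]
swap   : [0, 7]
over   : [0, 7, 0]
swap   : [0, 0, 7]
swap   : [0, 7, 0]
-      : [0, 7]
dup    : [0, 7, 7]
swap   : [0, 7, 7]
over   : [0, 7, 7, 7]

[0, 7, 7, 7]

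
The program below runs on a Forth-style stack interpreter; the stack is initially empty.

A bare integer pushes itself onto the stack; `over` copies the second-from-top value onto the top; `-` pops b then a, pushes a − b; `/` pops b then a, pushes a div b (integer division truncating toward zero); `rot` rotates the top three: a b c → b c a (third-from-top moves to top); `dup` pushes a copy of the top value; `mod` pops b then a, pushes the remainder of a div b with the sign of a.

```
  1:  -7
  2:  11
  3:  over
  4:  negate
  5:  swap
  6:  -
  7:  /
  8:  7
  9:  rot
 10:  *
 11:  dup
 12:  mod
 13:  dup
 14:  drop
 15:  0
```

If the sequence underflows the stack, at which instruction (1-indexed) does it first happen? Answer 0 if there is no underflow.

9

-7     : [-7]
11     : [-7, 11]
over   : [-7, 11, -7]
negate : [-7, 11, 7]
swap   : [-7, 7, 11]
-      : [-7, -4]
/      : [1]
7      : [1, 7]
rot  — needs 3 operands, stack has 2 → underflow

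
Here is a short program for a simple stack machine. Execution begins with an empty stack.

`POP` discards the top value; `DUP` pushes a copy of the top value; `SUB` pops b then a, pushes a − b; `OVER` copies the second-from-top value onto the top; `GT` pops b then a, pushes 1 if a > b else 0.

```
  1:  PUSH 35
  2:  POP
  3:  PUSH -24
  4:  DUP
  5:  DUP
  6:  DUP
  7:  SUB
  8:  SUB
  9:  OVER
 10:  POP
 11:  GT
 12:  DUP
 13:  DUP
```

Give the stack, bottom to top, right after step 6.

[-24, -24, -24, -24]

PUSH 35  : 35
POP      : (empty)
PUSH -24 : -24
DUP      : -24 -24
DUP      : -24 -24 -24
DUP      : -24 -24 -24 -24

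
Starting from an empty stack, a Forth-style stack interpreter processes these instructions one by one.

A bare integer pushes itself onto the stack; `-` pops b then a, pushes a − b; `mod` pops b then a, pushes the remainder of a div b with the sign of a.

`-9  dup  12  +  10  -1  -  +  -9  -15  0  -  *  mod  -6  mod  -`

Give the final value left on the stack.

-9  → [-9]
dup → [-9, -9]
12  → [-9, -9, 12]
+   → [-9, 3]
10  → [-9, 3, 10]
-1  → [-9, 3, 10, -1]
-   → [-9, 3, 11]
+   → [-9, 14]
-9  → [-9, 14, -9]
-15 → [-9, 14, -9, -15]
0   → [-9, 14, -9, -15, 0]
-   → [-9, 14, -9, -15]
*   → [-9, 14, 135]
mod → [-9, 14]
-6  → [-9, 14, -6]
mod → [-9, 2]
-   → [-11]

-11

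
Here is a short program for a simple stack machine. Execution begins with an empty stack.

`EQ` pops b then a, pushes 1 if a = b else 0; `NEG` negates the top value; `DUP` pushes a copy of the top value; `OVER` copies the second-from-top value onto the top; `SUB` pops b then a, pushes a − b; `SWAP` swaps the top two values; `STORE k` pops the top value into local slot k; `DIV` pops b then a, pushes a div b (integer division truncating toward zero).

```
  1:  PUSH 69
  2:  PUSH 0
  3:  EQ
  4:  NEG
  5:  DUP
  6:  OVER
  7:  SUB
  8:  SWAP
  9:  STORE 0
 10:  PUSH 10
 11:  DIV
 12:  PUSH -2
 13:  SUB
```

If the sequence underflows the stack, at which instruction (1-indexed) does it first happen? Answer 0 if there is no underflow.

0

PUSH 69 : 69
PUSH 0  : 69 0
EQ      : 0
NEG     : 0
DUP     : 0 0
OVER    : 0 0 0
SUB     : 0 0
SWAP    : 0 0
STORE 0 : 0
PUSH 10 : 0 10
DIV     : 0
PUSH -2 : 0 -2
SUB     : 2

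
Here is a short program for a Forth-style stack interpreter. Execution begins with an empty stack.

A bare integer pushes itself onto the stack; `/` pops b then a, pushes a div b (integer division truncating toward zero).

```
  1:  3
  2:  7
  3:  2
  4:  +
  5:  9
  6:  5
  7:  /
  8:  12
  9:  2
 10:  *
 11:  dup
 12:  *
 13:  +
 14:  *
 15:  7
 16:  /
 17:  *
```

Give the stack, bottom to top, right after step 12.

3   : [3]
7   : [3, 7]
2   : [3, 7, 2]
+   : [3, 9]
9   : [3, 9, 9]
5   : [3, 9, 9, 5]
/   : [3, 9, 1]
12  : [3, 9, 1, 12]
2   : [3, 9, 1, 12, 2]
*   : [3, 9, 1, 24]
dup : [3, 9, 1, 24, 24]
*   : [3, 9, 1, 576]

[3, 9, 1, 576]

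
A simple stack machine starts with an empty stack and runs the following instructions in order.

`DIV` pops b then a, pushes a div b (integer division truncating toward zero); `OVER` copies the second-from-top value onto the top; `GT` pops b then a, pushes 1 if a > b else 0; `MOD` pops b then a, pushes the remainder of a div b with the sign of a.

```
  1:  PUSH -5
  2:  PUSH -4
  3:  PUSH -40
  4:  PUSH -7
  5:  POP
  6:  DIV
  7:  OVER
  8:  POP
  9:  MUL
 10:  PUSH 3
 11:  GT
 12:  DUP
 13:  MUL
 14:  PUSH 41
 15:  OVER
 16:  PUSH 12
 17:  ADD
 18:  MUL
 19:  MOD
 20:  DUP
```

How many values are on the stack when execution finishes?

PUSH -5  : [-5]
PUSH -4  : [-5, -4]
PUSH -40 : [-5, -4, -40]
PUSH -7  : [-5, -4, -40, -7]
POP      : [-5, -4, -40]
DIV      : [-5, 0]
OVER     : [-5, 0, -5]
POP      : [-5, 0]
MUL      : [0]
PUSH 3   : [0, 3]
GT       : [0]
DUP      : [0, 0]
MUL      : [0]
PUSH 41  : [0, 41]
OVER     : [0, 41, 0]
PUSH 12  : [0, 41, 0, 12]
ADD      : [0, 41, 12]
MUL      : [0, 492]
MOD      : [0]
DUP      : [0, 0]

2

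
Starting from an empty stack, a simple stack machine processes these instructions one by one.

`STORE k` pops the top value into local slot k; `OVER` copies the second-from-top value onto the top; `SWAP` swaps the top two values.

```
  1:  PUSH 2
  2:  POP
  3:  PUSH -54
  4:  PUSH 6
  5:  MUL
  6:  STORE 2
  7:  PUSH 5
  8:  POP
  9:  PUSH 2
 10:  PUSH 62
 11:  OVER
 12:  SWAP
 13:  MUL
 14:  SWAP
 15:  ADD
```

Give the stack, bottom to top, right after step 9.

[2]

PUSH 2   -> 2
POP      -> (empty)
PUSH -54 -> -54
PUSH 6   -> -54 6
MUL      -> -324
STORE 2  -> (empty)
PUSH 5   -> 5
POP      -> (empty)
PUSH 2   -> 2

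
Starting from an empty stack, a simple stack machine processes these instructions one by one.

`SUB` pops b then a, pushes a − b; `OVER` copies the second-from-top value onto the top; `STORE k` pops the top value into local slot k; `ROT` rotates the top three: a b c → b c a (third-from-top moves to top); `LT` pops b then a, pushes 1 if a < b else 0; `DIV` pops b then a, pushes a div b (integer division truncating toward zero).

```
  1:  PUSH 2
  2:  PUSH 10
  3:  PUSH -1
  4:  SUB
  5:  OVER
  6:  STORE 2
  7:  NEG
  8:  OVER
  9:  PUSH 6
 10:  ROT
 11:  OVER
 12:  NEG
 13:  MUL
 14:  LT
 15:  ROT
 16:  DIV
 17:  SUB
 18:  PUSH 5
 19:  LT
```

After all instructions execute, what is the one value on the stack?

1

PUSH 2  -> [2]
PUSH 10 -> [2, 10]
PUSH -1 -> [2, 10, -1]
SUB     -> [2, 11]
OVER    -> [2, 11, 2]
STORE 2 -> [2, 11]
NEG     -> [2, -11]
OVER    -> [2, -11, 2]
PUSH 6  -> [2, -11, 2, 6]
ROT     -> [2, 2, 6, -11]
OVER    -> [2, 2, 6, -11, 6]
NEG     -> [2, 2, 6, -11, -6]
MUL     -> [2, 2, 6, 66]
LT      -> [2, 2, 1]
ROT     -> [2, 1, 2]
DIV     -> [2, 0]
SUB     -> [2]
PUSH 5  -> [2, 5]
LT      -> [1]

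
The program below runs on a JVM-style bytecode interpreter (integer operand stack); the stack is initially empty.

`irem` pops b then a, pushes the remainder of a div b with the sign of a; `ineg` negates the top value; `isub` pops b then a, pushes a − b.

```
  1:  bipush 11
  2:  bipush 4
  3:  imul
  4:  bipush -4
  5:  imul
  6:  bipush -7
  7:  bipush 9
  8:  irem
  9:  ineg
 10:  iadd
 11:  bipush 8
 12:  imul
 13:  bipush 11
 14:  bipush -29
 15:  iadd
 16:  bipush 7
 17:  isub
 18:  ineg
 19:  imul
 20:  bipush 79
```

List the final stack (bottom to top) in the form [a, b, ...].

bipush 11  : [11]
bipush 4   : [11, 4]
imul       : [44]
bipush -4  : [44, -4]
imul       : [-176]
bipush -7  : [-176, -7]
bipush 9   : [-176, -7, 9]
irem       : [-176, -7]
ineg       : [-176, 7]
iadd       : [-169]
bipush 8   : [-169, 8]
imul       : [-1352]
bipush 11  : [-1352, 11]
bipush -29 : [-1352, 11, -29]
iadd       : [-1352, -18]
bipush 7   : [-1352, -18, 7]
isub       : [-1352, -25]
ineg       : [-1352, 25]
imul       : [-33800]
bipush 79  : [-33800, 79]

[-33800, 79]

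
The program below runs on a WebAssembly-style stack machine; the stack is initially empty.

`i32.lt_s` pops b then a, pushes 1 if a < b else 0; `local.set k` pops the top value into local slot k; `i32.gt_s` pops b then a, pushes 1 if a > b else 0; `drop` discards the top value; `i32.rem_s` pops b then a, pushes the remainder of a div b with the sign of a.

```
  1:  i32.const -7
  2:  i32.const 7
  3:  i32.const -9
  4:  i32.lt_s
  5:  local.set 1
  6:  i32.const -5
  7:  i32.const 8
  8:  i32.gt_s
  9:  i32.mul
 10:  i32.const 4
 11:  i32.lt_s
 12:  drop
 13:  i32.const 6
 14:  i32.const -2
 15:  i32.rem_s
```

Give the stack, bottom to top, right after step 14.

i32.const -7  -7
i32.const 7   -7 7
i32.const -9  -7 7 -9
i32.lt_s      -7 0
local.set 1   -7
i32.const -5  -7 -5
i32.const 8   -7 -5 8
i32.gt_s      -7 0
i32.mul       0
i32.const 4   0 4
i32.lt_s      1
drop          (empty)
i32.const 6   6
i32.const -2  6 -2

[6, -2]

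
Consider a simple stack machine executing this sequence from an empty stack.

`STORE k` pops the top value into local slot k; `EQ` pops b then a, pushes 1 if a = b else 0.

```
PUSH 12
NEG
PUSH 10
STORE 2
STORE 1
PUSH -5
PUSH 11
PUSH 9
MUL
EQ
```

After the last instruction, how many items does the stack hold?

PUSH 12 : [12]
NEG     : [-12]
PUSH 10 : [-12, 10]
STORE 2 : [-12]
STORE 1 : []
PUSH -5 : [-5]
PUSH 11 : [-5, 11]
PUSH 9  : [-5, 11, 9]
MUL     : [-5, 99]
EQ      : [0]

1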